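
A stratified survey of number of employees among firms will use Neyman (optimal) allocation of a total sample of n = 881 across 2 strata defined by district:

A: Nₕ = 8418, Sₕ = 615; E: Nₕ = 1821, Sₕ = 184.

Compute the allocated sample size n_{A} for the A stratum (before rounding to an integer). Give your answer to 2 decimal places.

827.45

Neyman allocation: nₕ = n·NₕSₕ / Σⱼ NⱼSⱼ.
Σ NⱼSⱼ = 8418·615 + 1821·184 = 5.512134 × 10^6.
n_{A} = 881·8418·615 / (5.512134 × 10^6) = 827.45.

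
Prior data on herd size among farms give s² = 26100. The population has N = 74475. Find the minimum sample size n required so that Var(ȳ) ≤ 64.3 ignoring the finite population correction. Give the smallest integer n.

Without fpc, n₀ = s²/D = 26100/64.3 = 405.9098.
Rounding up, n = 406.

406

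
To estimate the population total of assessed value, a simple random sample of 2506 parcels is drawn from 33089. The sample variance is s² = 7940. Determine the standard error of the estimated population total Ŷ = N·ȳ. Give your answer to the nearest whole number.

56624

Var(Ŷ) = N²·Var(ȳ) = N²·(1 − n/N)·s²/n.
f = 2506/33089 = 0.07573514; Var(ȳ) = 0.92426486·7940/2506 = 2.928437.
Var(Ŷ) = 33089² · 2.928437 = 3.2062927 × 10^9.
SE(Ŷ) = √(3.2062927 × 10^9) = 56624.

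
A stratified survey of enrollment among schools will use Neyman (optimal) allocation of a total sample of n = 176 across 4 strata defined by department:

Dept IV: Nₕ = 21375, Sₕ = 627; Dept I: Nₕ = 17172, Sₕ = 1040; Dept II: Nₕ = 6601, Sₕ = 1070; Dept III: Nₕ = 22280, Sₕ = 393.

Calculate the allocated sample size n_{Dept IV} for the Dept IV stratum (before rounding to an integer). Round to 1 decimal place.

Neyman allocation: nₕ = n·NₕSₕ / Σⱼ NⱼSⱼ.
Σ NⱼSⱼ = 21375·627 + 17172·1040 + 6601·1070 + 22280·393 = 4.7080115 × 10^7.
n_{Dept IV} = 176·21375·627 / (4.7080115 × 10^7) = 50.1.

50.1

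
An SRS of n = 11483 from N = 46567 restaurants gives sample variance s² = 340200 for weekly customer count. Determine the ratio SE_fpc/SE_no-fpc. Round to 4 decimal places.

f = n/N = 11483/46567 = 0.24659093.
SE_no-fpc = √(s²/n) = 5.4430143; SE_fpc = √((1−f)s²/n) = 4.7244896.
Ratio = √(1−f) = 0.86799140.

0.8680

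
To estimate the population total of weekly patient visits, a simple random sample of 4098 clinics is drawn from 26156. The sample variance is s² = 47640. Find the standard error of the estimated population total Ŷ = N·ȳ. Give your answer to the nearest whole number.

81897

Var(Ŷ) = N²·Var(ȳ) = N²·(1 − n/N)·s²/n.
f = 4098/26156 = 0.15667533; Var(ȳ) = 0.84332467·47640/4098 = 9.8038036.
Var(Ŷ) = 26156² · 9.8038036 = 6.7071383 × 10^9.
SE(Ŷ) = √(6.7071383 × 10^9) = 81897.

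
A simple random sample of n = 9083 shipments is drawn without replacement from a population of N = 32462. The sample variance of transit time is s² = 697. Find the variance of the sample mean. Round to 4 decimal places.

Under SRS without replacement, Var(ȳ) = (1 − f)·s²/n with f = n/N = 9083/32462 = 0.27980408.
Var(ȳ) = (1 − 0.27980408)·697/9083 = 0.72019592·0.076736761 = 0.055265502.

0.0553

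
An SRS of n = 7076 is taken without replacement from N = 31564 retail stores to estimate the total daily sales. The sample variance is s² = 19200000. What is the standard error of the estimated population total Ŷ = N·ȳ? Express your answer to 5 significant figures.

1.4482 × 10^6

Var(Ŷ) = N²·Var(ȳ) = N²·(1 − n/N)·s²/n.
f = 7076/31564 = 0.22417944; Var(ȳ) = 0.77582056·19200000/7076 = 2105.1095.
Var(Ŷ) = 31564² · 2105.1095 = 2.0972913 × 10^12.
SE(Ŷ) = √(2.0972913 × 10^12) = 1.4482 × 10^6.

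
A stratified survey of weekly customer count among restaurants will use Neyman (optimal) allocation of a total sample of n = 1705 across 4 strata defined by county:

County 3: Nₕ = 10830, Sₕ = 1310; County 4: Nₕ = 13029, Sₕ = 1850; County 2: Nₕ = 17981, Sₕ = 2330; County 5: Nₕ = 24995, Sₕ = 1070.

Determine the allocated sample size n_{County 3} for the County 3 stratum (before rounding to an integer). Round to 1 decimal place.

Neyman allocation: nₕ = n·NₕSₕ / Σⱼ NⱼSⱼ.
Σ NⱼSⱼ = 10830·1310 + 13029·1850 + 17981·2330 + 24995·1070 = 1.0693133 × 10^8.
n_{County 3} = 1705·10830·1310 / (1.0693133 × 10^8) = 226.2.

226.2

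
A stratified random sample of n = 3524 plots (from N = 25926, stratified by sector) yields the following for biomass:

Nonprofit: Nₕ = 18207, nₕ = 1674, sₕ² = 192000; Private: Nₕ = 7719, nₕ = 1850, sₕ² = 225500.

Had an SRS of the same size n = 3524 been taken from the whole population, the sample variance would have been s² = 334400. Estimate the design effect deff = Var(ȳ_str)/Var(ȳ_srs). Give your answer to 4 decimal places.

Var(ȳ_str) = Σ Wₕ²(1−fₕ)sₕ²/nₕ with Wₕ = Nₕ/25926:
  Nonprofit: (18207/25926)²·(1−1674/18207)·192000/1674 = 51.364705
  Private: (7719/25926)²·(1−1850/7719)·225500/1850 = 8.2154042
  → Var(ȳ_str) = 59.580109.
Var(ȳ_srs) = (1 − 3524/25926)·334400/3524 = 81.993919.
deff = 59.580109 / 81.993919 = 0.7266.

0.7266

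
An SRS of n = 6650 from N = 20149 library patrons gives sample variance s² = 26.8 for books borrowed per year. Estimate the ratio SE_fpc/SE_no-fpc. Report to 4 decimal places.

0.8185

f = n/N = 6650/20149 = 0.33004119.
SE_no-fpc = √(s²/n) = 0.063482873; SE_fpc = √((1−f)s²/n) = 0.051961374.
Ratio = √(1−f) = 0.81851011.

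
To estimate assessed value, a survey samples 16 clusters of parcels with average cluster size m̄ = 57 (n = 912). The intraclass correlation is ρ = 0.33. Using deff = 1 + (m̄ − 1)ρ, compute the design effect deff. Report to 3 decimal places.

deff = 1 + (57 − 1)·0.33 = 1 + 18.48 = 19.48.

19.480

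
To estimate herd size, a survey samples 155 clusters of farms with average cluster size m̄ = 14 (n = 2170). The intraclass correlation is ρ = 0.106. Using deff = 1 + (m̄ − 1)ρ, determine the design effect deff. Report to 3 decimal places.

deff = 1 + (14 − 1)·0.106 = 1 + 1.378 = 2.378.

2.378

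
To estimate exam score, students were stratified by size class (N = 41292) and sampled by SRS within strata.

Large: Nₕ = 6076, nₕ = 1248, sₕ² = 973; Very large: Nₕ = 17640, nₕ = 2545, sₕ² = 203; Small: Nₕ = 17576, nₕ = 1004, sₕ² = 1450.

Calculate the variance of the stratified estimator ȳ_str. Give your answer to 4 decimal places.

0.2726

Var(ȳ_str) = Σₕ Wₕ²(1 − fₕ)sₕ²/nₕ with Wₕ = Nₕ/N, N = 41292.
Large: Wₕ = 0.14714715; term = 0.14714715²·(1 − 0.20539829)·973/1248 = 0.013413788.
Very large: Wₕ = 0.42720139; term = 0.42720139²·(1 − 0.14427438)·203/2545 = 0.012456846.
Small: Wₕ = 0.42565146; term = 0.42565146²·(1 − 0.05712335)·1450/1004 = 0.24671606.
Sum = 0.27258669.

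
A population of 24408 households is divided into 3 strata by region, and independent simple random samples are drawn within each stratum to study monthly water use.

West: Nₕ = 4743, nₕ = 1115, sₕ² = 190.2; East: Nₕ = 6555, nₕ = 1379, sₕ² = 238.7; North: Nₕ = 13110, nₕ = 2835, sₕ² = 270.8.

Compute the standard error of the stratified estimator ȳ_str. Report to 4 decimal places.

Var(ȳ_str) = Σₕ Wₕ²(1 − fₕ)sₕ²/nₕ with Wₕ = Nₕ/N, N = 24408.
West: Wₕ = 0.19432153; term = 0.19432153²·(1 − 0.23508328)·190.2/1115 = 0.0049271032.
East: Wₕ = 0.26855949; term = 0.26855949²·(1 − 0.21037376)·238.7/1379 = 0.0098580434.
North: Wₕ = 0.53711898; term = 0.53711898²·(1 − 0.21624714)·270.8/2835 = 0.021598109.
Sum = 0.036383256.
SE = √(0.036383256) = 0.1907.

0.1907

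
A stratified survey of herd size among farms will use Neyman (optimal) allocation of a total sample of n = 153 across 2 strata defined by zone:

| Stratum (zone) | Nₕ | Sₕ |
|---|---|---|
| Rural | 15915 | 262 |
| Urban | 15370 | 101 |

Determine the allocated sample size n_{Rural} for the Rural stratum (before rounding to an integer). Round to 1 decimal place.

111.5

Neyman allocation: nₕ = n·NₕSₕ / Σⱼ NⱼSⱼ.
Σ NⱼSⱼ = 15915·262 + 15370·101 = 5.7221 × 10^6.
n_{Rural} = 153·15915·262 / (5.7221 × 10^6) = 111.5.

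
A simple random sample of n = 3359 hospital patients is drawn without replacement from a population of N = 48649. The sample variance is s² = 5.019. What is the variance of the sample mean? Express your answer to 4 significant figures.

0.001391

Under SRS without replacement, Var(ȳ) = (1 − f)·s²/n with f = n/N = 3359/48649 = 0.06904561.
Var(ȳ) = (1 − 0.06904561)·5.019/3359 = 0.93095439·0.0014941947 = 0.0013910271.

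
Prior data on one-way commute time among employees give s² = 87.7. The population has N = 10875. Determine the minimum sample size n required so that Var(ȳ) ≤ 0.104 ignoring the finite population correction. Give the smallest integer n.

Without fpc, n₀ = s²/D = 87.7/0.104 = 843.2692.
Rounding up, n = 844.

844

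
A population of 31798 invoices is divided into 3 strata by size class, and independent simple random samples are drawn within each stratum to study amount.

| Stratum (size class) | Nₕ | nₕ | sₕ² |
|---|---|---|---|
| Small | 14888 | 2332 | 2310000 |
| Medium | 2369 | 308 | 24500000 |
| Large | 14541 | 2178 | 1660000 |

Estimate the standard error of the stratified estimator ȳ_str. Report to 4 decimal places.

Var(ȳ_str) = Σₕ Wₕ²(1 − fₕ)sₕ²/nₕ with Wₕ = Nₕ/N, N = 31798.
Small: Wₕ = 0.46820555; term = 0.46820555²·(1 − 0.15663622)·2310000/2332 = 183.13506.
Medium: Wₕ = 0.07450154; term = 0.07450154²·(1 − 0.13001266)·24500000/308 = 384.11283.
Large: Wₕ = 0.45729291; term = 0.45729291²·(1 − 0.14978337)·1660000/2178 = 135.50919.
Sum = 702.75708.
SE = √(702.75708) = 26.5096.

26.5096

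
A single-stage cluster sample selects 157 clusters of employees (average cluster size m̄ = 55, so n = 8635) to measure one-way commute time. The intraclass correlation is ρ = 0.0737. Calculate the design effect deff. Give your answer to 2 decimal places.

4.98

deff = 1 + (55 − 1)·0.0737 = 1 + 3.9798 = 4.9798.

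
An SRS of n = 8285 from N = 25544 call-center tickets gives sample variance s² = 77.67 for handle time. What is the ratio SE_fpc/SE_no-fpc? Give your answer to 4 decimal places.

0.8220

f = n/N = 8285/25544 = 0.32434231.
SE_no-fpc = √(s²/n) = 0.096823415; SE_fpc = √((1−f)s²/n) = 0.079587297.
Ratio = √(1−f) = 0.82198400.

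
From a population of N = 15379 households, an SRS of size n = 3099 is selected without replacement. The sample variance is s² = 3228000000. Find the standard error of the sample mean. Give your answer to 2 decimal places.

911.99

Under SRS without replacement, Var(ȳ) = (1 − f)·s²/n with f = n/N = 3099/15379 = 0.20150855.
Var(ȳ) = (1 − 0.20150855)·3228000000/3099 = 0.79849145·1.0416263 × 10^6 = 831729.72.
SE(ȳ) = √(831729.72) = 911.99.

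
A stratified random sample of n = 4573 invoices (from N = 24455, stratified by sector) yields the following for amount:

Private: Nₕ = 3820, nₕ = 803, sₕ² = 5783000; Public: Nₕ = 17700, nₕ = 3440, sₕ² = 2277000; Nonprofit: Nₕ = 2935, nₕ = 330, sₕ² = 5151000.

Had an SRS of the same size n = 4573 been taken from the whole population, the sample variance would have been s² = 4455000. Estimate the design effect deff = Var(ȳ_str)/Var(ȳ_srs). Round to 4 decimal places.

Var(ȳ_str) = Σ Wₕ²(1−fₕ)sₕ²/nₕ with Wₕ = Nₕ/24455:
  Private: (3820/24455)²·(1−803/3820)·5783000/803 = 138.78451
  Public: (17700/24455)²·(1−3440/17700)·2277000/3440 = 279.3586
  Nonprofit: (2935/24455)²·(1−330/2935)·5151000/330 = 199.55293
  → Var(ȳ_str) = 617.69604.
Var(ȳ_srs) = (1 − 4573/24455)·4455000/4573 = 792.02503.
deff = 617.69604 / 792.02503 = 0.7799.

0.7799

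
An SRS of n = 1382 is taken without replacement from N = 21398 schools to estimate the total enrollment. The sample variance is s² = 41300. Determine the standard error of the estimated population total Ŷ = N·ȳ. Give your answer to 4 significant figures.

Var(Ŷ) = N²·Var(ȳ) = N²·(1 − n/N)·s²/n.
f = 1382/21398 = 0.06458548; Var(ȳ) = 0.93541452·41300/1382 = 27.954139.
Var(Ŷ) = 21398² · 27.954139 = 1.2799485 × 10^10.
SE(Ŷ) = √(1.2799485 × 10^10) = 113100.

113100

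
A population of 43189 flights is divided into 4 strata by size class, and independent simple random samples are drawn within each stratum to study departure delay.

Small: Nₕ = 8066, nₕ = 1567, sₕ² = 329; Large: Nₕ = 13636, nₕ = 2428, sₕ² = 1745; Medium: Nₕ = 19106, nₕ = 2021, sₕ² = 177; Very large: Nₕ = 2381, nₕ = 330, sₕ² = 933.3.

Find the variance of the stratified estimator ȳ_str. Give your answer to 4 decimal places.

0.0875

Var(ȳ_str) = Σₕ Wₕ²(1 − fₕ)sₕ²/nₕ with Wₕ = Nₕ/N, N = 43189.
Small: Wₕ = 0.18676052; term = 0.18676052²·(1 − 0.19427225)·329/1567 = 0.0059004531.
Large: Wₕ = 0.31572854; term = 0.31572854²·(1 − 0.17805808)·1745/2428 = 0.058886476.
Medium: Wₕ = 0.44238116; term = 0.44238116²·(1 − 0.10577829)·177/2021 = 0.015326586.
Very large: Wₕ = 0.05512978; term = 0.05512978²·(1 − 0.13859723)·933.3/330 = 0.0074043354.
Sum = 0.087517851.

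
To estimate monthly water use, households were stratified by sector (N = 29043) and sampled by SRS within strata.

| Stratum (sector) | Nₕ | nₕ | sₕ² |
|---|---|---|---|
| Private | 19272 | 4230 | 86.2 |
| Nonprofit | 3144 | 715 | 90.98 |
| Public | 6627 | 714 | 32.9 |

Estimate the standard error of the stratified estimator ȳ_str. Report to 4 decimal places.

0.1015

Var(ȳ_str) = Σₕ Wₕ²(1 − fₕ)sₕ²/nₕ with Wₕ = Nₕ/N, N = 29043.
Private: Wₕ = 0.66356781; term = 0.66356781²·(1 − 0.21948941)·86.2/4230 = 0.0070035191.
Nonprofit: Wₕ = 0.10825328; term = 0.10825328²·(1 − 0.22741730)·90.98/715 = 0.0011520385.
Public: Wₕ = 0.22817891; term = 0.22817891²·(1 − 0.10774106)·32.9/714 = 0.00214062.
Sum = 0.010296178.
SE = √(0.010296178) = 0.1015.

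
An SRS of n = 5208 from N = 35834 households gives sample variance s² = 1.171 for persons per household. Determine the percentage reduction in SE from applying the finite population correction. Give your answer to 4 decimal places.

7.5520

f = n/N = 5208/35834 = 0.14533683.
SE_no-fpc = √(s²/n) = 0.014994879; SE_fpc = √((1−f)s²/n) = 0.013862465.
Ratio = √(1−f) = 0.92447995. Reduction = 100·(1 − 0.92447995) = 7.5520%.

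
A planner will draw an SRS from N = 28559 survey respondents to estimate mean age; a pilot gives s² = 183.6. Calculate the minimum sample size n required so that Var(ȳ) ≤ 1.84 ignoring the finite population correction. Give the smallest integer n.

100

Without fpc, n₀ = s²/D = 183.6/1.84 = 99.7826.
Rounding up, n = 100.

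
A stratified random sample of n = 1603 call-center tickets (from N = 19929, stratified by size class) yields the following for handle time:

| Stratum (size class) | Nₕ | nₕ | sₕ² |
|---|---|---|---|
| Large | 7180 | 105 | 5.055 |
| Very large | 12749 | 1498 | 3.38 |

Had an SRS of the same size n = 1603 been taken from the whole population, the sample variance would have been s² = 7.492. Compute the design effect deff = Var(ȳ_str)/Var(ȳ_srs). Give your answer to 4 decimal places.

1.6223

Var(ȳ_str) = Σ Wₕ²(1−fₕ)sₕ²/nₕ with Wₕ = Nₕ/19929:
  Large: (7180/19929)²·(1−105/7180)·5.055/105 = 0.0061576037
  Very large: (12749/19929)²·(1−1498/12749)·3.38/1498 = 8.14894 × 10^-4
  → Var(ȳ_str) = 0.0069724977.
Var(ȳ_srs) = (1 − 1603/19929)·7.492/1603 = 0.0042978022.
deff = 0.0069724977 / 0.0042978022 = 1.6223.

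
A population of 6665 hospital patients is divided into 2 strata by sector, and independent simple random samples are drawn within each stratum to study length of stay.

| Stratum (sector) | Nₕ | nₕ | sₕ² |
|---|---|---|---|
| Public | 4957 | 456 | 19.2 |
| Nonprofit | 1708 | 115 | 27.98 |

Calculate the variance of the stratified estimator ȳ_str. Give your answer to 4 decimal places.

Var(ȳ_str) = Σₕ Wₕ²(1 − fₕ)sₕ²/nₕ with Wₕ = Nₕ/N, N = 6665.
Public: Wₕ = 0.74373593; term = 0.74373593²·(1 − 0.09199112)·19.2/456 = 0.021147742.
Nonprofit: Wₕ = 0.25626407; term = 0.25626407²·(1 − 0.06733021)·27.98/115 = 0.014902297.
Sum = 0.036050039.

0.0361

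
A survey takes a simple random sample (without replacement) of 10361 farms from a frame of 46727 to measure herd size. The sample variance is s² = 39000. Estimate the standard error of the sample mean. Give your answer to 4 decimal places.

Under SRS without replacement, Var(ȳ) = (1 − f)·s²/n with f = n/N = 10361/46727 = 0.22173476.
Var(ȳ) = (1 − 0.22173476)·39000/10361 = 0.77826524·3.7641154 = 2.9294802.
SE(ȳ) = √(2.9294802) = 1.7116.

1.7116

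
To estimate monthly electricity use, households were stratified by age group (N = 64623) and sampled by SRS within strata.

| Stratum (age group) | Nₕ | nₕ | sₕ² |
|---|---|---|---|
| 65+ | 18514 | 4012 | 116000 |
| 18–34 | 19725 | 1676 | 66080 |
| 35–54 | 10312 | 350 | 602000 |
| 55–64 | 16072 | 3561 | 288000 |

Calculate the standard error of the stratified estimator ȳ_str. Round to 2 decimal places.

Var(ȳ_str) = Σₕ Wₕ²(1 − fₕ)sₕ²/nₕ with Wₕ = Nₕ/N, N = 64623.
65+: Wₕ = 0.28649243; term = 0.28649243²·(1 − 0.21670088)·116000/4012 = 1.8588785.
18–34: Wₕ = 0.30523188; term = 0.30523188²·(1 − 0.08496831)·66080/1676 = 3.3611814.
35–54: Wₕ = 0.15957167; term = 0.15957167²·(1 − 0.03394104)·602000/350 = 42.310062.
55–64: Wₕ = 0.24870402; term = 0.24870402²·(1 − 0.22156546)·288000/3561 = 3.8941101.
Sum = 51.424232.
SE = √(51.424232) = 7.17.

7.17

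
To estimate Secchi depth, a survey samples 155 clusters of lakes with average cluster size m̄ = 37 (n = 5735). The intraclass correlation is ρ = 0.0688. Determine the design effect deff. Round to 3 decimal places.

3.477

deff = 1 + (37 − 1)·0.0688 = 1 + 2.4768 = 3.4768.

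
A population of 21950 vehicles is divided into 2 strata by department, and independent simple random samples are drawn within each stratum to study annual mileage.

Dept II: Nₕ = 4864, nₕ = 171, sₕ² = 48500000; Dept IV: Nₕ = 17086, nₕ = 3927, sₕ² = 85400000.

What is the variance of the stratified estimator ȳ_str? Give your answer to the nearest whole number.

Var(ȳ_str) = Σₕ Wₕ²(1 − fₕ)sₕ²/nₕ with Wₕ = Nₕ/N, N = 21950.
Dept II: Wₕ = 0.22159453; term = 0.22159453²·(1 − 0.03515625)·48500000/171 = 13437.569.
Dept IV: Wₕ = 0.77840547; term = 0.77840547²·(1 − 0.22983729)·85400000/3927 = 10148.251.
Sum = 23585.82.

23586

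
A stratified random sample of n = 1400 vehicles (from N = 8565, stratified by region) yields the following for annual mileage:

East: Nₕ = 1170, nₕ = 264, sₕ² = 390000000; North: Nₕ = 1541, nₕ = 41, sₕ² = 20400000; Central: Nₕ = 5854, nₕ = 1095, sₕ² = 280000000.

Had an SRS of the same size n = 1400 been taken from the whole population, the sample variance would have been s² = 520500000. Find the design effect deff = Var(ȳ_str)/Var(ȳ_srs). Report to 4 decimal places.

Var(ȳ_str) = Σ Wₕ²(1−fₕ)sₕ²/nₕ with Wₕ = Nₕ/8565:
  East: (1170/8565)²·(1−264/1170)·390000000/264 = 21346.172
  North: (1541/8565)²·(1−41/1541)·20400000/41 = 15677.813
  Central: (5854/8565)²·(1−1095/5854)·280000000/1095 = 97108.579
  → Var(ȳ_str) = 134132.56.
Var(ȳ_srs) = (1 − 1400/8565)·520500000/1400 = 311015.14.
deff = 134132.56 / 311015.14 = 0.4313.

0.4313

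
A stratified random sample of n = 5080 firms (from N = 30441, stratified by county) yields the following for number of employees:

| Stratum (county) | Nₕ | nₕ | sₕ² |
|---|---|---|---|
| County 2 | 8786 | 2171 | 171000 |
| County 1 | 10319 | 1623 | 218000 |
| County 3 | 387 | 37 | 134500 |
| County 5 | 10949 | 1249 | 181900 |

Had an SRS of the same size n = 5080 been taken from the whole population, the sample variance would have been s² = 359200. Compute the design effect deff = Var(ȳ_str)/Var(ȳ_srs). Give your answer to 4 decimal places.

Var(ȳ_str) = Σ Wₕ²(1−fₕ)sₕ²/nₕ with Wₕ = Nₕ/30441:
  County 2: (8786/30441)²·(1−2171/8786)·171000/2171 = 4.9401428
  County 1: (10319/30441)²·(1−1623/10319)·218000/1623 = 13.007004
  County 3: (387/30441)²·(1−37/387)·134500/37 = 0.53135129
  County 5: (10949/30441)²·(1−1249/10949)·181900/1249 = 16.691625
  → Var(ȳ_str) = 35.170123.
Var(ȳ_srs) = (1 − 5080/30441)·359200/5080 = 58.908786.
deff = 35.170123 / 58.908786 = 0.5970.

0.5970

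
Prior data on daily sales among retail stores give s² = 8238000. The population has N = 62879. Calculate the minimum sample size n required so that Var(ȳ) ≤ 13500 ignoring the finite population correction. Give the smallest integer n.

Without fpc, n₀ = s²/D = 8238000/13500 = 610.2222.
Rounding up, n = 611.

611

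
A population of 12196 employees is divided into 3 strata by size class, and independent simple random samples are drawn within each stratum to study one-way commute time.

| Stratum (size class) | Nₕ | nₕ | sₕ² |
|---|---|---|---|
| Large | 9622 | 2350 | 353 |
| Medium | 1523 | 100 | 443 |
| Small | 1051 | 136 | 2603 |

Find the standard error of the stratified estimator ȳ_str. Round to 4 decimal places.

0.5089

Var(ȳ_str) = Σₕ Wₕ²(1 − fₕ)sₕ²/nₕ with Wₕ = Nₕ/N, N = 12196.
Large: Wₕ = 0.78894720; term = 0.78894720²·(1 − 0.24423197)·353/2350 = 0.070662864.
Medium: Wₕ = 0.12487701; term = 0.12487701²·(1 − 0.06565988)·443/100 = 0.064546649.
Small: Wₕ = 0.08617580; term = 0.08617580²·(1 − 0.12940057)·2603/136 = 0.12374403.
Sum = 0.25895354.
SE = √(0.25895354) = 0.5089.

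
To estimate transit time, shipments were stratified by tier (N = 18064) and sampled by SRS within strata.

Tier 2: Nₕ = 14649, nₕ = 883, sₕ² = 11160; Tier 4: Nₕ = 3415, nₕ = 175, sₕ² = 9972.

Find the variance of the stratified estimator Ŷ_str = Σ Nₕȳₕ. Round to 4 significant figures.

Var(Ŷ_str) = Σₕ Nₕ²(1 − fₕ)sₕ²/nₕ.
Tier 2: 14649²·(1 − 883/14649)·11160/883 = 2.548703 × 10^9.
Tier 4: 3415²·(1 − 175/3415)·9972/175 = 6.3049252 × 10^8.
Sum = 3.1791955 × 10^9.

3.179 × 10^9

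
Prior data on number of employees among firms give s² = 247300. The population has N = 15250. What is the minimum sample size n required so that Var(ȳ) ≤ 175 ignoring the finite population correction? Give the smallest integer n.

1414

Without fpc, n₀ = s²/D = 247300/175 = 1413.1429.
Rounding up, n = 1414.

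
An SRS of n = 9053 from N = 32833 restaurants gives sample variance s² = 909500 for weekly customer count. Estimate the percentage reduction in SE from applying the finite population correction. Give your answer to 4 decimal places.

f = n/N = 9053/32833 = 0.27572869.
SE_no-fpc = √(s²/n) = 10.02317; SE_fpc = √((1−f)s²/n) = 8.5301316.
Ratio = √(1−f) = 0.85104131. Reduction = 100·(1 − 0.85104131) = 14.8959%.

14.8959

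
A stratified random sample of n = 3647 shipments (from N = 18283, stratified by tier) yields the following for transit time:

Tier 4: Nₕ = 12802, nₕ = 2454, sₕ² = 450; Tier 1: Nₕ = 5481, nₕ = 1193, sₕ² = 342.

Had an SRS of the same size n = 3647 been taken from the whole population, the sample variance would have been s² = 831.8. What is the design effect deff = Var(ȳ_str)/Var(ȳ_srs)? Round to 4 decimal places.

0.5084

Var(ȳ_str) = Σ Wₕ²(1−fₕ)sₕ²/nₕ with Wₕ = Nₕ/18283:
  Tier 4: (12802/18283)²·(1−2454/12802)·450/2454 = 0.072673701
  Tier 1: (5481/18283)²·(1−1193/5481)·342/1193 = 0.020156045
  → Var(ȳ_str) = 0.092829746.
Var(ȳ_srs) = (1 − 3647/18283)·831.8/3647 = 0.18258206.
deff = 0.092829746 / 0.18258206 = 0.5084.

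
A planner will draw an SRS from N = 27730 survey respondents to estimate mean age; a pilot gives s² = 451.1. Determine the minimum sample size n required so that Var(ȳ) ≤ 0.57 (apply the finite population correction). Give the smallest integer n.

770

Without fpc, n₀ = s²/D = 451.1/0.57 = 791.4035.
With fpc, (1 − n/N)·s²/n ≤ D requires n ≥ n₀/(1 + n₀/N) = 791.4035/(1 + 791.4035/27730) = 769.4439.
Rounding up, n = 770.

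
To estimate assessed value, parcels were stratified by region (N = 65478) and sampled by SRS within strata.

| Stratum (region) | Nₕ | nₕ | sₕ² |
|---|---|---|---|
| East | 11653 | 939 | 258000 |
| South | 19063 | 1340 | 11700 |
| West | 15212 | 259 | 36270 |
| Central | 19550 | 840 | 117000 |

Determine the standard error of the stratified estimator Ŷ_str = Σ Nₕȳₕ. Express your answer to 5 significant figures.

Var(Ŷ_str) = Σₕ Nₕ²(1 − fₕ)sₕ²/nₕ.
East: 11653²·(1 − 939/11653)·258000/939 = 3.43039 × 10^10.
South: 19063²·(1 − 1340/19063)·11700/1340 = 2.9499153 × 10^9.
West: 15212²·(1 − 259/15212)·36270/259 = 3.1853887 × 10^10.
Central: 19550²·(1 − 840/19550)·117000/840 = 5.0947998 × 10^10.
Sum = 1.200557 × 10^11.
SE = √(1.200557 × 10^11) = 346490.

346490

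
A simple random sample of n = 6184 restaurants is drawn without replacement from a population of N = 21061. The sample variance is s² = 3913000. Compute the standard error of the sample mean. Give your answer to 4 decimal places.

21.1416

Under SRS without replacement, Var(ȳ) = (1 − f)·s²/n with f = n/N = 6184/21061 = 0.29362328.
Var(ȳ) = (1 − 0.29362328)·3913000/6184 = 0.70637672·632.76197 = 446.96832.
SE(ȳ) = √(446.96832) = 21.1416.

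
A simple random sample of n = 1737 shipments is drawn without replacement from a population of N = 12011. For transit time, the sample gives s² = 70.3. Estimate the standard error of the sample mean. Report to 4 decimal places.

0.1861

Under SRS without replacement, Var(ȳ) = (1 − f)·s²/n with f = n/N = 1737/12011 = 0.14461743.
Var(ȳ) = (1 − 0.14461743)·70.3/1737 = 0.85538257·0.040472078 = 0.03461911.
SE(ȳ) = √(0.03461911) = 0.1861.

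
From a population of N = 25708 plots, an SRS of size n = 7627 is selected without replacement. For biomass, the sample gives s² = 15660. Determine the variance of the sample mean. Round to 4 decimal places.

Under SRS without replacement, Var(ȳ) = (1 − f)·s²/n with f = n/N = 7627/25708 = 0.29667808.
Var(ȳ) = (1 − 0.29667808)·15660/7627 = 0.70332192·2.0532319 = 1.444083.

1.4441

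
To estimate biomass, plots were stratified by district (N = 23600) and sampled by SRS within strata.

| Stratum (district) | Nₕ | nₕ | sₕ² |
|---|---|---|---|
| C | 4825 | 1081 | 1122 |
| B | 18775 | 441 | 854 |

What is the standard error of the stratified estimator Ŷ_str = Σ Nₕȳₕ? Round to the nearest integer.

Var(Ŷ_str) = Σₕ Nₕ²(1 − fₕ)sₕ²/nₕ.
C: 4825²·(1 − 1081/4825)·1122/1081 = 1.8749959 × 10^7.
B: 18775²·(1 − 441/18775)·854/441 = 6.6658641 × 10^8.
Sum = 6.8533637 × 10^8.
SE = √(6.8533637 × 10^8) = 26179.

26179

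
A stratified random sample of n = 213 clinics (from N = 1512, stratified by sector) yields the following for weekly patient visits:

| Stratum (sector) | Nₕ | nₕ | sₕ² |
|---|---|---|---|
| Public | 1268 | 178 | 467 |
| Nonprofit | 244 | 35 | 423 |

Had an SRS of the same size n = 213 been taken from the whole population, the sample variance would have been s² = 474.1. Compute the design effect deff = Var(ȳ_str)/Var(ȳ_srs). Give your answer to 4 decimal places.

Var(ȳ_str) = Σ Wₕ²(1−fₕ)sₕ²/nₕ with Wₕ = Nₕ/1512:
  Public: (1268/1512)²·(1−178/1268)·467/178 = 1.586131
  Nonprofit: (244/1512)²·(1−35/244)·423/35 = 0.26959067
  → Var(ȳ_str) = 1.8557217.
Var(ȳ_srs) = (1 − 213/1512)·474.1/213 = 1.9122634.
deff = 1.8557217 / 1.9122634 = 0.9704.

0.9704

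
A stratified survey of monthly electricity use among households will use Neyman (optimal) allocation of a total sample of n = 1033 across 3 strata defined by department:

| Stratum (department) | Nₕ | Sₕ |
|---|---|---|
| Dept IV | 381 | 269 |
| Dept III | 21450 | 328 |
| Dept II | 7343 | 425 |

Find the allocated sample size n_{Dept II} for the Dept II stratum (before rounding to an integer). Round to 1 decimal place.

Neyman allocation: nₕ = n·NₕSₕ / Σⱼ NⱼSⱼ.
Σ NⱼSⱼ = 381·269 + 21450·328 + 7343·425 = 1.0258864 × 10^7.
n_{Dept II} = 1033·7343·425 / (1.0258864 × 10^7) = 314.2.

314.2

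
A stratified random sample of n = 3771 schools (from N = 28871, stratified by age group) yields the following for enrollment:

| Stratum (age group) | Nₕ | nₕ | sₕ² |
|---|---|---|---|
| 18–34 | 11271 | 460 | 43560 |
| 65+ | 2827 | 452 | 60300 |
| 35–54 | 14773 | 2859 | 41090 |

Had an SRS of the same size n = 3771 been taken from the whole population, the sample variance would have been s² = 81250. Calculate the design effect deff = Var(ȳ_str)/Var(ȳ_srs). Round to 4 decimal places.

Var(ȳ_str) = Σ Wₕ²(1−fₕ)sₕ²/nₕ with Wₕ = Nₕ/28871:
  18–34: (11271/28871)²·(1−460/11271)·43560/460 = 13.843143
  65+: (2827/28871)²·(1−452/2827)·60300/452 = 1.0745946
  35–54: (14773/28871)²·(1−2859/14773)·41090/2859 = 3.0347619
  → Var(ȳ_str) = 17.9525.
Var(ȳ_srs) = (1 − 3771/28871)·81250/3771 = 18.731766.
deff = 17.9525 / 18.731766 = 0.9584.

0.9584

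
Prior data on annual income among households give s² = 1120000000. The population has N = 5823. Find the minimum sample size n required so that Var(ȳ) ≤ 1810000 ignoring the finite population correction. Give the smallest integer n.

Without fpc, n₀ = s²/D = 1120000000/1810000 = 618.7845.
Rounding up, n = 619.

619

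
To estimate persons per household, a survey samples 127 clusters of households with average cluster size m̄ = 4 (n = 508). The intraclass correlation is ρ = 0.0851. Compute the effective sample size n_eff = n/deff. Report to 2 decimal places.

deff = 1 + (4 − 1)·0.0851 = 1 + 0.2553 = 1.2553.
n_eff = 508 / 1.2553 = 404.68.

404.68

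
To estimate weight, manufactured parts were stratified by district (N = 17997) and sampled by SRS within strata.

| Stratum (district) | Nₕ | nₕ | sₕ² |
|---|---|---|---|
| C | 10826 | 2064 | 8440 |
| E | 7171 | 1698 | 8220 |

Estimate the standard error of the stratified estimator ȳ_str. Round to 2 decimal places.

1.34

Var(ȳ_str) = Σₕ Wₕ²(1 − fₕ)sₕ²/nₕ with Wₕ = Nₕ/N, N = 17997.
C: Wₕ = 0.60154470; term = 0.60154470²·(1 − 0.19065213)·8440/2064 = 1.197578.
E: Wₕ = 0.39845530; term = 0.39845530²·(1 − 0.23678706)·8220/1698 = 0.58659596.
Sum = 1.784174.
SE = √(1.784174) = 1.34.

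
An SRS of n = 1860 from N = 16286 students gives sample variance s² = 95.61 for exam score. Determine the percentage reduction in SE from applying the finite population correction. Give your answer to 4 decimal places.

f = n/N = 1860/16286 = 0.11420852.
SE_no-fpc = √(s²/n) = 0.2267228; SE_fpc = √((1−f)s²/n) = 0.21338355.
Ratio = √(1−f) = 0.94116496. Reduction = 100·(1 − 0.94116496) = 5.8835%.

5.8835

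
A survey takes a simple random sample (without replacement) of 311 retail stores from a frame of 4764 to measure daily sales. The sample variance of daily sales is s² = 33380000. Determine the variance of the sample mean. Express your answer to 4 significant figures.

100300

Under SRS without replacement, Var(ȳ) = (1 − f)·s²/n with f = n/N = 311/4764 = 0.06528128.
Var(ȳ) = (1 − 0.06528128)·33380000/311 = 0.93471872·107331.19 = 100324.47.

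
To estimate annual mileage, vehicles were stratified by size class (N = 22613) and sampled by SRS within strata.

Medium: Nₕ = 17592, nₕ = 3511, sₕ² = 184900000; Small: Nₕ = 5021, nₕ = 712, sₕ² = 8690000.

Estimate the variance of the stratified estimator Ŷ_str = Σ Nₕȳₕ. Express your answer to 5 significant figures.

Var(Ŷ_str) = Σₕ Nₕ²(1 − fₕ)sₕ²/nₕ.
Medium: 17592²·(1 − 3511/17592)·184900000/3511 = 1.3045322 × 10^13.
Small: 5021²·(1 − 712/5021)·8690000/712 = 2.6406236 × 10^11.
Sum = 1.3309384 × 10^13.

1.3309 × 10^13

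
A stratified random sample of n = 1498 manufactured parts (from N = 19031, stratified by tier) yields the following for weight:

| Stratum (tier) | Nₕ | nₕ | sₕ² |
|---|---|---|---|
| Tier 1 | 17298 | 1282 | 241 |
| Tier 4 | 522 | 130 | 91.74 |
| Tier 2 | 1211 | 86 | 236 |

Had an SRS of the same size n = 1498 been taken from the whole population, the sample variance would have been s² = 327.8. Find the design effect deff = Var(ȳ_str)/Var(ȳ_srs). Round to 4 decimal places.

0.7665

Var(ȳ_str) = Σ Wₕ²(1−fₕ)sₕ²/nₕ with Wₕ = Nₕ/19031:
  Tier 1: (17298/19031)²·(1−1282/17298)·241/1282 = 0.14379896
  Tier 4: (522/19031)²·(1−130/522)·91.74/130 = 3.9870229 × 10^-4
  Tier 2: (1211/19031)²·(1−86/1211)·236/86 = 0.01032255
  → Var(ȳ_str) = 0.15452021.
Var(ȳ_srs) = (1 − 1498/19031)·327.8/1498 = 0.20160057.
deff = 0.15452021 / 0.20160057 = 0.7665.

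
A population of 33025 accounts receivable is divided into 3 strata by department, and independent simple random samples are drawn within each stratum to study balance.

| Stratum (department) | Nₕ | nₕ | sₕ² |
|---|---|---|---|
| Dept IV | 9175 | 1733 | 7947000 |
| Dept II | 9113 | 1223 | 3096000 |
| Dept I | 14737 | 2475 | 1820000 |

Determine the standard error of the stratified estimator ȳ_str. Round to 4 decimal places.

Var(ȳ_str) = Σₕ Wₕ²(1 − fₕ)sₕ²/nₕ with Wₕ = Nₕ/N, N = 33025.
Dept IV: Wₕ = 0.27781983; term = 0.27781983²·(1 − 0.18888283)·7947000/1733 = 287.0878.
Dept II: Wₕ = 0.27594247; term = 0.27594247²·(1 − 0.13420388)·3096000/1223 = 166.88881.
Dept I: Wₕ = 0.44623770; term = 0.44623770²·(1 − 0.16794463)·1820000/2475 = 121.83749.
Sum = 575.8141.
SE = √(575.8141) = 23.9961.

23.9961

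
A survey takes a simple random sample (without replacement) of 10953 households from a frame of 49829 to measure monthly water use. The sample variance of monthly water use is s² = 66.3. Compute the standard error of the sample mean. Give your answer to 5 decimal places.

0.06872

Under SRS without replacement, Var(ȳ) = (1 − f)·s²/n with f = n/N = 10953/49829 = 0.21981176.
Var(ȳ) = (1 − 0.21981176)·66.3/10953 = 0.78018824·0.0060531361 = 0.0047225856.
SE(ȳ) = √(0.0047225856) = 0.06872.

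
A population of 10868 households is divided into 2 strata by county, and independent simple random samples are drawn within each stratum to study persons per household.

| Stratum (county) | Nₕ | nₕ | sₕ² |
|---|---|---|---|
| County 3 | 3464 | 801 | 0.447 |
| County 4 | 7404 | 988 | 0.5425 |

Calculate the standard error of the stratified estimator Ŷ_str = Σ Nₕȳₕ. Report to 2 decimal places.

176.73

Var(Ŷ_str) = Σₕ Nₕ²(1 − fₕ)sₕ²/nₕ.
County 3: 3464²·(1 − 801/3464)·0.447/801 = 5147.8283.
County 4: 7404²·(1 − 988/7404)·0.5425/988 = 26083.962.
Sum = 31231.79.
SE = √(31231.79) = 176.73.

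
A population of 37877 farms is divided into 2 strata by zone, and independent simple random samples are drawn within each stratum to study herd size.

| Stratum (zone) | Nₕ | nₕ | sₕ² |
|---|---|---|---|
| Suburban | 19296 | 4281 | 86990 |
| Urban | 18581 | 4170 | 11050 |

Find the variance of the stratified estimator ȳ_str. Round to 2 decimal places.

4.60

Var(ȳ_str) = Σₕ Wₕ²(1 − fₕ)sₕ²/nₕ with Wₕ = Nₕ/N, N = 37877.
Suburban: Wₕ = 0.50943845; term = 0.50943845²·(1 − 0.22185945)·86990/4281 = 4.1036053.
Urban: Wₕ = 0.49056155; term = 0.49056155²·(1 − 0.22442280)·11050/4170 = 0.49458197.
Sum = 4.5981873.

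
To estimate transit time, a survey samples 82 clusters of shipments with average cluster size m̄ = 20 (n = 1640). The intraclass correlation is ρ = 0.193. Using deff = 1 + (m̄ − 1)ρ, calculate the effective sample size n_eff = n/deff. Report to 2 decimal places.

351.40

deff = 1 + (20 − 1)·0.193 = 1 + 3.667 = 4.667.
n_eff = 1640 / 4.667 = 351.40.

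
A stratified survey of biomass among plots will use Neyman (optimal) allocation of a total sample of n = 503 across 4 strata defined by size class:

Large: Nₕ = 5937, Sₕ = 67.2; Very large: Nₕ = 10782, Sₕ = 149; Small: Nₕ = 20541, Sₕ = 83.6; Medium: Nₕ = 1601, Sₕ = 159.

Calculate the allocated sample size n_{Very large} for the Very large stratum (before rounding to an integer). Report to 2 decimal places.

203.17

Neyman allocation: nₕ = n·NₕSₕ / Σⱼ NⱼSⱼ.
Σ NⱼSⱼ = 5937·67.2 + 10782·149 + 20541·83.6 + 1601·159 = 3.977271 × 10^6.
n_{Very large} = 503·10782·149 / (3.977271 × 10^6) = 203.17.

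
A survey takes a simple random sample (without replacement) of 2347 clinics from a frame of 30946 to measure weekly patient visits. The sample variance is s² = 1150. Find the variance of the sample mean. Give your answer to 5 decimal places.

0.45283

Under SRS without replacement, Var(ȳ) = (1 − f)·s²/n with f = n/N = 2347/30946 = 0.07584179.
Var(ȳ) = (1 − 0.07584179)·1150/2347 = 0.92415821·0.48998722 = 0.45282571.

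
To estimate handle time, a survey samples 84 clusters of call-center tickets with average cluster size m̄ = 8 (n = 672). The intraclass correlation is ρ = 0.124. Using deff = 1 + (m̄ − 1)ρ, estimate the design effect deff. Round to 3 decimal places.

1.868

deff = 1 + (8 − 1)·0.124 = 1 + 0.868 = 1.868.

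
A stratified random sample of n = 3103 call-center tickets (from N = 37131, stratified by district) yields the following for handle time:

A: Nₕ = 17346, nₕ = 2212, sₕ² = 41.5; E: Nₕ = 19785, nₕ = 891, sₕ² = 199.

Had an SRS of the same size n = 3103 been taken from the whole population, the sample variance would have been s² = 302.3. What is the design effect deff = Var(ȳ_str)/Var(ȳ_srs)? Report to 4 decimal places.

Var(ȳ_str) = Σ Wₕ²(1−fₕ)sₕ²/nₕ with Wₕ = Nₕ/37131:
  A: (17346/37131)²·(1−2212/17346)·41.5/2212 = 0.0035722575
  E: (19785/37131)²·(1−891/19785)·199/891 = 0.060556679
  → Var(ȳ_str) = 0.064128937.
Var(ȳ_srs) = (1 − 3103/37131)·302.3/3103 = 0.089280405.
deff = 0.064128937 / 0.089280405 = 0.7183.

0.7183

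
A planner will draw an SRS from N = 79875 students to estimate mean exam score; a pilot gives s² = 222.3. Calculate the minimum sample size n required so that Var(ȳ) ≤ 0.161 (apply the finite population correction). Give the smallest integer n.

1358

Without fpc, n₀ = s²/D = 222.3/0.161 = 1380.7453.
With fpc, (1 − n/N)·s²/n ≤ D requires n ≥ n₀/(1 + n₀/N) = 1380.7453/(1 + 1380.7453/79875) = 1357.2829.
Rounding up, n = 1358.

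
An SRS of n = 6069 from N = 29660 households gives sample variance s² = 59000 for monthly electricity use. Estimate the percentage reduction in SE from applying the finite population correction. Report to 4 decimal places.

f = n/N = 6069/29660 = 0.20461902.
SE_no-fpc = √(s²/n) = 3.1179377; SE_fpc = √((1−f)s²/n) = 2.7807058.
Ratio = √(1−f) = 0.89184134. Reduction = 100·(1 − 0.89184134) = 10.8159%.

10.8159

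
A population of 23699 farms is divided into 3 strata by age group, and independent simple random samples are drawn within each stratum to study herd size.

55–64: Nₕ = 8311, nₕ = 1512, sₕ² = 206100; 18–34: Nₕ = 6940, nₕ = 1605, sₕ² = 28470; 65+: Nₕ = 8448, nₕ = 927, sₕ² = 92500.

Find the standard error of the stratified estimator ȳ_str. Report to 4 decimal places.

Var(ȳ_str) = Σₕ Wₕ²(1 − fₕ)sₕ²/nₕ with Wₕ = Nₕ/N, N = 23699.
55–64: Wₕ = 0.35068990; term = 0.35068990²·(1 − 0.18192757)·206100/1512 = 13.714011.
18–34: Wₕ = 0.29283936; term = 0.29283936²·(1 − 0.23126801)·28470/1605 = 1.1693547.
65+: Wₕ = 0.35647074; term = 0.35647074²·(1 − 0.10973011)·92500/927 = 11.288376.
Sum = 26.171742.
SE = √(26.171742) = 5.1158.

5.1158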